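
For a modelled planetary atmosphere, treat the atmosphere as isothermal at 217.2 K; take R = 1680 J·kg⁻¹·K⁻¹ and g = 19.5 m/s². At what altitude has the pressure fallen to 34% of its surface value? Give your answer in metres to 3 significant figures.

z ≈ 20200 m

Scale height: H = RT/g = 1680 × 217.2 / 19.5 = 18713 m.
Set P/P₀ = exp(−z/H) = 0.34, so z = −H ln(0.34).
−ln(0.34) = 1.0788; z = 18713 × 1.0788 = 20188 m.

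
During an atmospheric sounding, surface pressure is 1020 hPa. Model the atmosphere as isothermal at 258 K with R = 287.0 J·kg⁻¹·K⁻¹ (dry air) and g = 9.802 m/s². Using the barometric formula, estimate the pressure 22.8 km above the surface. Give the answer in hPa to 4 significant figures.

Scale height: H = RT/g = 287.0 × 258 / 9.802 = 7554.2 m.
Barometric formula: P = P₀ exp(−z/H).
z/H = 22800/7554.2 = 3.0182; exp(−3.0182) = 0.048889.
P = 1020 × 0.048889 = 49.867 hPa.

P ≈ 49.87 hPa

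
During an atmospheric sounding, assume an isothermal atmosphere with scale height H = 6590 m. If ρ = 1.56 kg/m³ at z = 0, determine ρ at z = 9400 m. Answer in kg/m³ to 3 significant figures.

ρ ≈ 0.375 kg/m³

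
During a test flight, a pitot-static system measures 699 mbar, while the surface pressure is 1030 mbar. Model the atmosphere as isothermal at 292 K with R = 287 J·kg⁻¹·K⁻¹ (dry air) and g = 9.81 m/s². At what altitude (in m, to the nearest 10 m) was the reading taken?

z ≈ 3310 m

Scale height: H = RT/g = 287 × 292 / 9.81 = 8542.7 m.
Invert the barometric formula: z = H ln(P₀/P).
P₀/P = 1030/699 = 1.4735; ln(1.4735) = 0.38764.
z = 8542.7 × 0.38764 = 3311.5 m.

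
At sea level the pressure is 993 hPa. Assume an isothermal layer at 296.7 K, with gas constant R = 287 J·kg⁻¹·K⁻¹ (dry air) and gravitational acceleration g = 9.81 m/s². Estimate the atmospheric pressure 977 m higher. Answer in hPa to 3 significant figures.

P ≈ 887 hPa

Scale height: H = RT/g = 287 × 296.7 / 9.81 = 8680.2 m.
Barometric formula: P = P₀ exp(−z/H).
z/H = 977.00/8680.2 = 0.11256; exp(−0.11256) = 0.89354.
P = 993 × 0.89354 = 887.29 hPa.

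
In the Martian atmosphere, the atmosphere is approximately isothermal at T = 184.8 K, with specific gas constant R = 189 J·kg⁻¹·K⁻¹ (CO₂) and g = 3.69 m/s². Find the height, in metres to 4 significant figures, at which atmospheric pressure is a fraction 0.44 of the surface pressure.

z ≈ 7771 m

Scale height: H = RT/g = 189 × 184.8 / 3.69 = 9465.4 m.
Set P/P₀ = exp(−z/H) = 0.44, so z = −H ln(0.44).
−ln(0.44) = 0.82098; z = 9465.4 × 0.82098 = 7770.9 m.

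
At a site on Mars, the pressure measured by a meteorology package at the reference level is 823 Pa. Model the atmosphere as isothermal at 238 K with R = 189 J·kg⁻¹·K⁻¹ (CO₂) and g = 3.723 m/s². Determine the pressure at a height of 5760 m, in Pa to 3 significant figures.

Scale height: H = RT/g = 189 × 238 / 3.723 = 12082 m.
Barometric formula: P = P₀ exp(−z/H).
z/H = 5760.0/12082 = 0.47674; exp(−0.47674) = 0.62080.
P = 823 × 0.62080 = 510.92 Pa.

P ≈ 511 Pa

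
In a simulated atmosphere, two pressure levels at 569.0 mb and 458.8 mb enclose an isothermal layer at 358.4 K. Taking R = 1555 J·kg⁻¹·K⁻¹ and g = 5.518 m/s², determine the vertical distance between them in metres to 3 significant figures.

Hypsometric equation: Δz = (R T̄/g) ln(P₁/P₂).
R T̄/g = 1555 × 358.4 / 5.518 = 101000 m.
ln(569.0/458.8) = ln(1.2402) = 0.21527.
Δz = 101000 × 0.21527 = 21742 m.

Δz ≈ 21700 m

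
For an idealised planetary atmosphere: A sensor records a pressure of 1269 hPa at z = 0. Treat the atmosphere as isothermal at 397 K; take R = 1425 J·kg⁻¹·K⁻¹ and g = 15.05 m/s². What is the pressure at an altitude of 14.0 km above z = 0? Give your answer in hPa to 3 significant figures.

P ≈ 874 hPa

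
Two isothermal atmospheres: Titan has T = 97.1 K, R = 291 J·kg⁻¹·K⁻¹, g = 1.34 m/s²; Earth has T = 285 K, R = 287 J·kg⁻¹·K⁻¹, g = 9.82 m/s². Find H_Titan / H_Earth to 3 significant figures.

H_Titan/H_Earth ≈ 2.53

H = RT/g for each body.
H_Titan = 291 × 97.1 / 1.34 = 21087 m.
H_Earth = 287 × 285 / 9.82 = 8329.4 m.
H_Titan/H_Earth = 21087/8329.4 = 2.5316.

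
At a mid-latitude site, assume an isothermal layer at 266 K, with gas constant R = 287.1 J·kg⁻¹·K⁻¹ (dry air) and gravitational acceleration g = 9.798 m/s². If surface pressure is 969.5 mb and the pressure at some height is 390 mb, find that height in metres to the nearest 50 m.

z ≈ 7100 m

Scale height: H = RT/g = 287.1 × 266 / 9.798 = 7794.3 m.
Invert the barometric formula: z = H ln(P₀/P).
P₀/P = 969.5/390 = 2.4859; ln(2.4859) = 0.91063.
z = 7794.3 × 0.91063 = 7097.7 m.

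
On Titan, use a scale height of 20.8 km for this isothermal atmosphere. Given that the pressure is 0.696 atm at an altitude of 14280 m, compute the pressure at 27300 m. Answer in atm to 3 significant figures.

P ≈ 0.372 atm

Between two levels, P₂ = P₁ exp(−Δz/H) with Δz = z₂ − z₁.
Δz = 27300 − 14280 = 13020 m; Δz/H = 13020/20800 = 0.62596.
P₂ = 0.696 × exp(−0.62596) = 0.696 × 0.53475 = 0.37219 atm.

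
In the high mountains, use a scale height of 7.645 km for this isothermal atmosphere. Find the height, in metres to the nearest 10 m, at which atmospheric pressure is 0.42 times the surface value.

z ≈ 6630 m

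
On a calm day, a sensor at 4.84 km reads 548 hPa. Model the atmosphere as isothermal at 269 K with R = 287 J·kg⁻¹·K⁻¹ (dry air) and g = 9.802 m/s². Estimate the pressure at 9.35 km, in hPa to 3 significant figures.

P ≈ 309 hPa

Scale height: H = RT/g = 287 × 269 / 9.802 = 7876.2 m.
Between two levels, P₂ = P₁ exp(−Δz/H) with Δz = z₂ − z₁.
Δz = 9350.0 − 4840.0 = 4510.0 m; Δz/H = 4510.0/7876.2 = 0.57261.
P₂ = 548 × exp(−0.57261) = 548 × 0.56405 = 309.10 hPa.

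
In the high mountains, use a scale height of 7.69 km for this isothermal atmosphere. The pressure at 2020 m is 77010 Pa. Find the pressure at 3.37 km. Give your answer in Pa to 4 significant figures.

Between two levels, P₂ = P₁ exp(−Δz/H) with Δz = z₂ − z₁.
Δz = 3370.0 − 2020.0 = 1350.0 m; Δz/H = 1350.0/7690.0 = 0.17555.
P₂ = 77010 × exp(−0.17555) = 77010 × 0.83900 = 64611 Pa.

P ≈ 64610 Pa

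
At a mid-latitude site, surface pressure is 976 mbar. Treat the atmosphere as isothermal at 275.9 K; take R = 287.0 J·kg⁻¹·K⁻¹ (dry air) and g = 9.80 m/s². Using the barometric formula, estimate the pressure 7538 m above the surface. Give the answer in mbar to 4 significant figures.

P ≈ 384.0 mbar

Scale height: H = RT/g = 287.0 × 275.9 / 9.80 = 8079.9 m.
Barometric formula: P = P₀ exp(−z/H).
z/H = 7538.0/8079.9 = 0.93293; exp(−0.93293) = 0.39340.
P = 976 × 0.39340 = 383.96 mbar.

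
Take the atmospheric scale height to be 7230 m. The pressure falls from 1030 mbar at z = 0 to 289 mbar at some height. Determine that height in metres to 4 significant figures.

z ≈ 9189 m

Invert the barometric formula: z = H ln(P₀/P).
P₀/P = 1030/289 = 3.5640; ln(3.5640) = 1.2709.
z = 7230.0 × 1.2709 = 9188.6 m.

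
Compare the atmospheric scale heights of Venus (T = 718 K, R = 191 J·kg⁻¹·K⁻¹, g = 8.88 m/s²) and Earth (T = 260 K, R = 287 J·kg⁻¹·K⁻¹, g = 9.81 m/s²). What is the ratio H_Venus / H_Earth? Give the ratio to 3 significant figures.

H = RT/g for each body.
H_Venus = 191 × 718 / 8.88 = 15443 m.
H_Earth = 287 × 260 / 9.81 = 7606.5 m.
H_Venus/H_Earth = 15443/7606.5 = 2.0302.

H_Venus/H_Earth ≈ 2.03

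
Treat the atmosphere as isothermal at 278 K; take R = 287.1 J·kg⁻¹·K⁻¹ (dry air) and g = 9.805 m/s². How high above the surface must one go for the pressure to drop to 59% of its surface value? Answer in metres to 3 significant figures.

Scale height: H = RT/g = 287.1 × 278 / 9.805 = 8140.1 m.
Set P/P₀ = exp(−z/H) = 0.59, so z = −H ln(0.59).
−ln(0.59) = 0.52763; z = 8140.1 × 0.52763 = 4295.0 m.

z ≈ 4290 m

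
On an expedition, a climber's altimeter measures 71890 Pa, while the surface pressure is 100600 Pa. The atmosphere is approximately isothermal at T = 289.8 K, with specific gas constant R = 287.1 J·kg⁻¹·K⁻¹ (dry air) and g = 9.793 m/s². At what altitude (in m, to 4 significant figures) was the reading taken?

z ≈ 2855 m

Scale height: H = RT/g = 287.1 × 289.8 / 9.793 = 8496.0 m.
Invert the barometric formula: z = H ln(P₀/P).
P₀/P = 100600/71890 = 1.3994; ln(1.3994) = 0.33604.
z = 8496.0 × 0.33604 = 2855.0 m.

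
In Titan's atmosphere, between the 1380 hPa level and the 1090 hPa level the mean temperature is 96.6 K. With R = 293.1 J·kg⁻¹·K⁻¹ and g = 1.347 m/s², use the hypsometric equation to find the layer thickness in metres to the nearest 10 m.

Hypsometric equation: Δz = (R T̄/g) ln(P₁/P₂).
R T̄/g = 293.1 × 96.6 / 1.347 = 21020 m.
ln(1380/1090) = ln(1.2661) = 0.23594.
Δz = 21020 × 0.23594 = 4959.5 m.

Δz ≈ 4960 m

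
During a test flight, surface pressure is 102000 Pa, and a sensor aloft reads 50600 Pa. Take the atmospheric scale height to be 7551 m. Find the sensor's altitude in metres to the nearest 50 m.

Invert the barometric formula: z = H ln(P₀/P).
P₀/P = 102000/50600 = 2.0158; ln(2.0158) = 0.70102.
z = 7551.0 × 0.70102 = 5293.4 m.

z ≈ 5300 m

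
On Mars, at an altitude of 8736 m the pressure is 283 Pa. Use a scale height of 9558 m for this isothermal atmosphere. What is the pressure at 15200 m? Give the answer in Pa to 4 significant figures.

Between two levels, P₂ = P₁ exp(−Δz/H) with Δz = z₂ − z₁.
Δz = 15200 − 8736.0 = 6464.0 m; Δz/H = 6464.0/9558.0 = 0.67629.
P₂ = 283 × exp(−0.67629) = 283 × 0.50850 = 143.91 Pa.

P ≈ 143.9 Pa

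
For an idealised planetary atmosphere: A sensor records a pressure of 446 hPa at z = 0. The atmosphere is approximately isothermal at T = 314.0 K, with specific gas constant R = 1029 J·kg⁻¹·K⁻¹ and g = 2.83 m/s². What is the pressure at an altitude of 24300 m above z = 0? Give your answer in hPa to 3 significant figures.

Scale height: H = RT/g = 1029 × 314.0 / 2.83 = 114170 m.
Barometric formula: P = P₀ exp(−z/H).
z/H = 24300/114170 = 0.21284; exp(−0.21284) = 0.80829.
P = 446 × 0.80829 = 360.50 hPa.

P ≈ 360 hPa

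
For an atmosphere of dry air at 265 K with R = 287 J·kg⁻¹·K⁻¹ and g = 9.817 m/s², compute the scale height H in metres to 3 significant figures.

The scale height of an isothermal atmosphere is H = RT/g.
H = 287 × 265 / 9.817 = 76055/9.817 = 7747.3 m.

H ≈ 7750 m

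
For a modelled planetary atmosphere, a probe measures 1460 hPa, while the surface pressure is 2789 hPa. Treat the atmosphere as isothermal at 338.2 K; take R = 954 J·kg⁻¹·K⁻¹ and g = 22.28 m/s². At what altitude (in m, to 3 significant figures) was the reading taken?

z ≈ 9370 m

Scale height: H = RT/g = 954 × 338.2 / 22.28 = 14481 m.
Invert the barometric formula: z = H ln(P₀/P).
P₀/P = 2789/1460 = 1.9103; ln(1.9103) = 0.64726.
z = 14481 × 0.64726 = 9373.0 m.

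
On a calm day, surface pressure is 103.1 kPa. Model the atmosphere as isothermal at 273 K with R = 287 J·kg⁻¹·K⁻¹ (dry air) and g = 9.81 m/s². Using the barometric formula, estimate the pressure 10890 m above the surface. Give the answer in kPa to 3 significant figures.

P ≈ 26.4 kPa

Scale height: H = RT/g = 287 × 273 / 9.81 = 7986.9 m.
Barometric formula: P = P₀ exp(−z/H).
z/H = 10890/7986.9 = 1.3635; exp(−1.3635) = 0.25576.
P = 103.1 × 0.25576 = 26.369 kPa.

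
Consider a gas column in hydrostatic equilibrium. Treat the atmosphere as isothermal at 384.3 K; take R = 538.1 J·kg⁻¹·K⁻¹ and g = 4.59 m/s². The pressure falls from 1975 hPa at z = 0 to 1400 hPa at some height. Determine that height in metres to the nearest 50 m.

z ≈ 15500 m

Scale height: H = RT/g = 538.1 × 384.3 / 4.59 = 45053 m.
Invert the barometric formula: z = H ln(P₀/P).
P₀/P = 1975/1400 = 1.4107; ln(1.4107) = 0.34409.
z = 45053 × 0.34409 = 15502 m.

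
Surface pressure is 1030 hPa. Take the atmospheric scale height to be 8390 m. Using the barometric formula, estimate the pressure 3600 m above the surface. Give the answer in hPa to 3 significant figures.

Barometric formula: P = P₀ exp(−z/H).
z/H = 3600.0/8390.0 = 0.42908; exp(−0.42908) = 0.65111.
P = 1030 × 0.65111 = 670.64 hPa.

P ≈ 671 hPa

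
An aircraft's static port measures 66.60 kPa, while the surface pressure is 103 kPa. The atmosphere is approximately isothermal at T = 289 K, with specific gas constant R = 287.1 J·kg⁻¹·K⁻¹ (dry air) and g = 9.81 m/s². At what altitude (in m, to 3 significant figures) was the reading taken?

z ≈ 3690 m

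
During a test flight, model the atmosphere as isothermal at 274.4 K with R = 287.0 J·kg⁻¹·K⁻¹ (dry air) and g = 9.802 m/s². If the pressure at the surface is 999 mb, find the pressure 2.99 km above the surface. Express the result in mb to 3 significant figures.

P ≈ 689 mb

Scale height: H = RT/g = 287.0 × 274.4 / 9.802 = 8034.4 m.
Barometric formula: P = P₀ exp(−z/H).
z/H = 2990.0/8034.4 = 0.37215; exp(−0.37215) = 0.68925.
P = 999 × 0.68925 = 688.56 mb.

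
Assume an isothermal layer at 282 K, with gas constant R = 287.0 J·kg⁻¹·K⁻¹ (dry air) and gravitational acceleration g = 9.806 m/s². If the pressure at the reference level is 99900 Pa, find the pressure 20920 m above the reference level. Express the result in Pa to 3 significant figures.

Scale height: H = RT/g = 287.0 × 282 / 9.806 = 8253.5 m.
Barometric formula: P = P₀ exp(−z/H).
z/H = 20920/8253.5 = 2.5347; exp(−2.5347) = 0.079286.
P = 99900 × 0.079286 = 7920.7 Pa.

P ≈ 7920 Pa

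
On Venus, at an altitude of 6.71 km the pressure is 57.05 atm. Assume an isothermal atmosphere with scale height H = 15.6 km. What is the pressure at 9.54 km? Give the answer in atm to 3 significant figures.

Between two levels, P₂ = P₁ exp(−Δz/H) with Δz = z₂ − z₁.
Δz = 9540.0 − 6710.0 = 2830.0 m; Δz/H = 2830.0/15600 = 0.18141.
P₂ = 57.05 × exp(−0.18141) = 57.05 × 0.83409 = 47.585 atm.

P ≈ 47.6 atm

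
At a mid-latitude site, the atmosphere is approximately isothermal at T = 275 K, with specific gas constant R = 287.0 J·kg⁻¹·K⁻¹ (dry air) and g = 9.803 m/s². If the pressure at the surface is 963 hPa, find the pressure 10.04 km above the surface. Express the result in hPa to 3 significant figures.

P ≈ 277 hPa

Scale height: H = RT/g = 287.0 × 275 / 9.803 = 8051.1 m.
Barometric formula: P = P₀ exp(−z/H).
z/H = 10040/8051.1 = 1.2470; exp(−1.2470) = 0.28737.
P = 963 × 0.28737 = 276.74 hPa.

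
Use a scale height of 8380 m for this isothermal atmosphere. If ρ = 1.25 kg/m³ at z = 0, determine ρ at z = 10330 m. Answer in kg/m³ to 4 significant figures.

In an isothermal atmosphere, density decays like pressure: ρ = ρ₀ exp(−z/H).
z/H = 10330/8380.0 = 1.2327; exp(−1.2327) = 0.29150.
ρ = 1.25 × 0.29150 = 0.36438 kg/m³.

ρ ≈ 0.3644 kg/m³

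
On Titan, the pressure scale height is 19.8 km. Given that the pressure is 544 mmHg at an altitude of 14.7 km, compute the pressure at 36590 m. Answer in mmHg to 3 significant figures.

P ≈ 180 mmHg

Between two levels, P₂ = P₁ exp(−Δz/H) with Δz = z₂ − z₁.
Δz = 36590 − 14700 = 21890 m; Δz/H = 21890/19800 = 1.1056.
P₂ = 544 × exp(−1.1056) = 544 × 0.33101 = 180.07 mmHg.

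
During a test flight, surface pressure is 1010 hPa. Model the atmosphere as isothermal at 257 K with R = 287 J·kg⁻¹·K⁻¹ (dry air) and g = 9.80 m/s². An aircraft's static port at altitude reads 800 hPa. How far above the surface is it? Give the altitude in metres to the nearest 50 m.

z ≈ 1750 m

Scale height: H = RT/g = 287 × 257 / 9.80 = 7526.4 m.
Invert the barometric formula: z = H ln(P₀/P).
P₀/P = 1010/800 = 1.2625; ln(1.2625) = 0.23309.
z = 7526.4 × 0.23309 = 1754.3 m.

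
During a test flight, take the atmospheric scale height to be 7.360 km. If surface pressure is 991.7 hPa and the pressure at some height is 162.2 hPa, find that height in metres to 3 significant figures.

Invert the barometric formula: z = H ln(P₀/P).
P₀/P = 991.7/162.2 = 6.1141; ln(6.1141) = 1.8106.
z = 7360.0 × 1.8106 = 13326 m.

z ≈ 13300 m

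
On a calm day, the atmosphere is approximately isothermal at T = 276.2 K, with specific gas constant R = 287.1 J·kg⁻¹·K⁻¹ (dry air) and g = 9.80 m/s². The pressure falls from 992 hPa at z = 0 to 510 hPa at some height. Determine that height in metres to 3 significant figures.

z ≈ 5380 m

Scale height: H = RT/g = 287.1 × 276.2 / 9.80 = 8091.5 m.
Invert the barometric formula: z = H ln(P₀/P).
P₀/P = 992/510 = 1.9451; ln(1.9451) = 0.66531.
z = 8091.5 × 0.66531 = 5383.4 m.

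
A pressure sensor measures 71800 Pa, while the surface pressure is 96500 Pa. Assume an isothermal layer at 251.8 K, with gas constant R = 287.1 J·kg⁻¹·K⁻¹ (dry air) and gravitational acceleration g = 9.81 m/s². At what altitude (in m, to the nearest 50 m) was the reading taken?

z ≈ 2200 m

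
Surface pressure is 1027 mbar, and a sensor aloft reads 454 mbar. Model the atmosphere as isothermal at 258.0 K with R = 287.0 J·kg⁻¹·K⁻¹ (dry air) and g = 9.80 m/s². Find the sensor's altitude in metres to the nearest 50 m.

Scale height: H = RT/g = 287.0 × 258.0 / 9.80 = 7555.7 m.
Invert the barometric formula: z = H ln(P₀/P).
P₀/P = 1027/454 = 2.2621; ln(2.2621) = 0.81629.
z = 7555.7 × 0.81629 = 6167.6 m.

z ≈ 6150 m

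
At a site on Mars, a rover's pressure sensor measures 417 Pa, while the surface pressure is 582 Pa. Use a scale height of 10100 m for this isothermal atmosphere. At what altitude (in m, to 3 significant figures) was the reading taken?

Invert the barometric formula: z = H ln(P₀/P).
P₀/P = 582/417 = 1.3957; ln(1.3957) = 0.33340.
z = 10100 × 0.33340 = 3367.3 m.

z ≈ 3370 m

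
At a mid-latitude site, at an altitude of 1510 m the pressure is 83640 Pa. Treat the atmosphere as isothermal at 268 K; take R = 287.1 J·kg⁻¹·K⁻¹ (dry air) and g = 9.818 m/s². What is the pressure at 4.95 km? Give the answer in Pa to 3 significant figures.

Scale height: H = RT/g = 287.1 × 268 / 9.818 = 7836.9 m.
Between two levels, P₂ = P₁ exp(−Δz/H) with Δz = z₂ − z₁.
Δz = 4950.0 − 1510.0 = 3440.0 m; Δz/H = 3440.0/7836.9 = 0.43895.
P₂ = 83640 × exp(−0.43895) = 83640 × 0.64471 = 53924 Pa.

P ≈ 53900 Pa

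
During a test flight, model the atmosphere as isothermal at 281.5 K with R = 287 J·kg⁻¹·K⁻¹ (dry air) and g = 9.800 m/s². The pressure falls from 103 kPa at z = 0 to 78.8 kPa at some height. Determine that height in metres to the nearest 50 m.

Scale height: H = RT/g = 287 × 281.5 / 9.800 = 8243.9 m.
Invert the barometric formula: z = H ln(P₀/P).
P₀/P = 103/78.8 = 1.3071; ln(1.3071) = 0.26781.
z = 8243.9 × 0.26781 = 2207.8 m.

z ≈ 2200 m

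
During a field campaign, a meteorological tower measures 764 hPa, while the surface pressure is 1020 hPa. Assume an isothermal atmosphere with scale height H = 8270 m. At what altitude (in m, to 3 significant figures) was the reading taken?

z ≈ 2390 m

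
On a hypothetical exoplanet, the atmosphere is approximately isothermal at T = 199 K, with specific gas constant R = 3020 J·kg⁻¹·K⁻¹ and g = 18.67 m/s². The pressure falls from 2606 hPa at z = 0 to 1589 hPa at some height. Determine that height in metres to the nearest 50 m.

z ≈ 15900 m

Scale height: H = RT/g = 3020 × 199 / 18.67 = 32190 m.
Invert the barometric formula: z = H ln(P₀/P).
P₀/P = 2606/1589 = 1.6400; ln(1.6400) = 0.49470.
z = 32190 × 0.49470 = 15924 m.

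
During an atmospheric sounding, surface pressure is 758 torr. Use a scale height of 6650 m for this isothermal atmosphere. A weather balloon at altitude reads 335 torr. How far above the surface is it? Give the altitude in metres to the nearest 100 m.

Invert the barometric formula: z = H ln(P₀/P).
P₀/P = 758/335 = 2.2627; ln(2.2627) = 0.81656.
z = 6650.0 × 0.81656 = 5430.1 m.

z ≈ 5400 m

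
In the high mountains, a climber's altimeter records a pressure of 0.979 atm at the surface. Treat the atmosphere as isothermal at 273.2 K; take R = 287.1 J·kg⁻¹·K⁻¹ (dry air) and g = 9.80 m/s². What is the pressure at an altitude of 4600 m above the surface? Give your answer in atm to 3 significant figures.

Scale height: H = RT/g = 287.1 × 273.2 / 9.80 = 8003.6 m.
Barometric formula: P = P₀ exp(−z/H).
z/H = 4600.0/8003.6 = 0.57474; exp(−0.57474) = 0.56285.
P = 0.979 × 0.56285 = 0.55103 atm.

P ≈ 0.551 atm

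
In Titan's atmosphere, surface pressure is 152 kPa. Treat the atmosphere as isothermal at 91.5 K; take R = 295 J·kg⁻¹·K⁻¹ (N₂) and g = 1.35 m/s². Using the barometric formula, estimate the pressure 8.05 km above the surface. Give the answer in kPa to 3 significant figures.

P ≈ 102 kPa

Scale height: H = RT/g = 295 × 91.5 / 1.35 = 19994 m.
Barometric formula: P = P₀ exp(−z/H).
z/H = 8050.0/19994 = 0.40262; exp(−0.40262) = 0.66857.
P = 152 × 0.66857 = 101.62 kPa.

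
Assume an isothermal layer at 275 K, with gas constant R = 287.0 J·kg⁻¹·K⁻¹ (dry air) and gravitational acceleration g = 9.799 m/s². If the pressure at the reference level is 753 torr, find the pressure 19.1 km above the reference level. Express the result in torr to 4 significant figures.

Scale height: H = RT/g = 287.0 × 275 / 9.799 = 8054.4 m.
Barometric formula: P = P₀ exp(−z/H).
z/H = 19100/8054.4 = 2.3714; exp(−2.3714) = 0.093350.
P = 753 × 0.093350 = 70.293 torr.

P ≈ 70.29 torr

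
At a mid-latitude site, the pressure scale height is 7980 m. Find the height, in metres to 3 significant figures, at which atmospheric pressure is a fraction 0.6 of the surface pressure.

z ≈ 4080 m

Set P/P₀ = exp(−z/H) = 0.6, so z = −H ln(0.6).
−ln(0.6) = 0.51083; z = 7980.0 × 0.51083 = 4076.4 m.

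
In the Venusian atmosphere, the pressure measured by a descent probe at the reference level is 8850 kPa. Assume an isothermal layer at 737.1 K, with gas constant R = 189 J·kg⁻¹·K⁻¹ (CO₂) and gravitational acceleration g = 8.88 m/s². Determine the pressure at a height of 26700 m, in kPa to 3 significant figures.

Scale height: H = RT/g = 189 × 737.1 / 8.88 = 15688 m.
Barometric formula: P = P₀ exp(−z/H).
z/H = 26700/15688 = 1.7019; exp(−1.7019) = 0.18234.
P = 8850 × 0.18234 = 1613.7 kPa.

P ≈ 1610 kPa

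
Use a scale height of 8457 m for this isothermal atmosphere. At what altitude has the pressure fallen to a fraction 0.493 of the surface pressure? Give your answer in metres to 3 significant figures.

z ≈ 5980 m

Set P/P₀ = exp(−z/H) = 0.493, so z = −H ln(0.493).
−ln(0.493) = 0.70725; z = 8457.0 × 0.70725 = 5981.2 m.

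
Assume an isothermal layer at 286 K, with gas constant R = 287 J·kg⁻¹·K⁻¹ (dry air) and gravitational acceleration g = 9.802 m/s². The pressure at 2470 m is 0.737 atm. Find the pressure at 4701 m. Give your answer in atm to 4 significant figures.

Scale height: H = RT/g = 287 × 286 / 9.802 = 8374.0 m.
Between two levels, P₂ = P₁ exp(−Δz/H) with Δz = z₂ − z₁.
Δz = 4701.0 − 2470.0 = 2231.0 m; Δz/H = 2231.0/8374.0 = 0.26642.
P₂ = 0.737 × exp(−0.26642) = 0.737 × 0.76612 = 0.56463 atm.

P ≈ 0.5646 atm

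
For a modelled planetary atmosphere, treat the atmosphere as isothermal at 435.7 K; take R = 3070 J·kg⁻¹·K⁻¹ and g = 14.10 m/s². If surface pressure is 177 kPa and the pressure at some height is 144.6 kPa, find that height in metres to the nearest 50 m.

z ≈ 19200 m

Scale height: H = RT/g = 3070 × 435.7 / 14.10 = 94865 m.
Invert the barometric formula: z = H ln(P₀/P).
P₀/P = 177/144.6 = 1.2241; ln(1.2241) = 0.20221.
z = 94865 × 0.20221 = 19183 m.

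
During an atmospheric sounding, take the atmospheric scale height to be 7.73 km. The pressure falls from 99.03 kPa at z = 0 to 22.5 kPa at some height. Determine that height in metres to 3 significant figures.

z ≈ 11500 m

Invert the barometric formula: z = H ln(P₀/P).
P₀/P = 99.03/22.5 = 4.4013; ln(4.4013) = 1.4819.
z = 7730.0 × 1.4819 = 11455 m.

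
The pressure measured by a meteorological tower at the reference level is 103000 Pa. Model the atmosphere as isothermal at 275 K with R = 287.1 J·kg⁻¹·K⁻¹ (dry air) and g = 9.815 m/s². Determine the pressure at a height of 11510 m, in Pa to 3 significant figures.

P ≈ 24600 Pa

Scale height: H = RT/g = 287.1 × 275 / 9.815 = 8044.1 m.
Barometric formula: P = P₀ exp(−z/H).
z/H = 11510/8044.1 = 1.4309; exp(−1.4309) = 0.23909.
P = 103000 × 0.23909 = 24626 Pa.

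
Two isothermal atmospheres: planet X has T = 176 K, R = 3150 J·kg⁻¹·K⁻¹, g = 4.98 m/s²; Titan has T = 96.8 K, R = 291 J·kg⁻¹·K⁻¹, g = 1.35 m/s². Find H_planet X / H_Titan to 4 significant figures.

H = RT/g for each body.
H_planet X = 3150 × 176 / 4.98 = 111330 m.
H_Titan = 291 × 96.8 / 1.35 = 20866 m.
H_planet X/H_Titan = 111330/20866 = 5.3355.

H_planet X/H_Titan ≈ 5.335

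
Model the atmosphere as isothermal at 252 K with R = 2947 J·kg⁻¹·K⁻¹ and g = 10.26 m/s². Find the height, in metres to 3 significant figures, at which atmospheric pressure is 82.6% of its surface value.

z ≈ 13800 m

Scale height: H = RT/g = 2947 × 252 / 10.26 = 72382 m.
Set P/P₀ = exp(−z/H) = 0.826, so z = −H ln(0.826).
−ln(0.826) = 0.19116; z = 72382 × 0.19116 = 13837 m.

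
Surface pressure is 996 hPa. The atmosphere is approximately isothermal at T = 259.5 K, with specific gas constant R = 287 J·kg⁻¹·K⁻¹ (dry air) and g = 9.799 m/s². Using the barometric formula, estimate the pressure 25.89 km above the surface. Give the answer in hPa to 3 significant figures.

P ≈ 33.0 hPa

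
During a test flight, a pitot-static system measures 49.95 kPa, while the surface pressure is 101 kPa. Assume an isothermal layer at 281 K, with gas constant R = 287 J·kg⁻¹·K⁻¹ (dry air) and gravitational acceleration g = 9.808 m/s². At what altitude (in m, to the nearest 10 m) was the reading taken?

Scale height: H = RT/g = 287 × 281 / 9.808 = 8222.6 m.
Invert the barometric formula: z = H ln(P₀/P).
P₀/P = 101/49.95 = 2.0220; ln(2.0220) = 0.70409.
z = 8222.6 × 0.70409 = 5789.5 m.

z ≈ 5790 m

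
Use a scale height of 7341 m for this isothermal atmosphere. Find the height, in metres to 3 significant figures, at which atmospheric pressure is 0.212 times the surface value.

Set P/P₀ = exp(−z/H) = 0.212, so z = −H ln(0.212).
−ln(0.212) = 1.5512; z = 7341.0 × 1.5512 = 11387 m.

z ≈ 11400 m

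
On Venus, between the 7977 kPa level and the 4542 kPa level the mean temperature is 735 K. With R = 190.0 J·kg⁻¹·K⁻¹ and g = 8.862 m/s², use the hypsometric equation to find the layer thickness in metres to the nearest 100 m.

Δz ≈ 8900 m

Hypsometric equation: Δz = (R T̄/g) ln(P₁/P₂).
R T̄/g = 190.0 × 735 / 8.862 = 15758 m.
ln(7977/4542) = ln(1.7563) = 0.56321.
Δz = 15758 × 0.56321 = 8875.1 m.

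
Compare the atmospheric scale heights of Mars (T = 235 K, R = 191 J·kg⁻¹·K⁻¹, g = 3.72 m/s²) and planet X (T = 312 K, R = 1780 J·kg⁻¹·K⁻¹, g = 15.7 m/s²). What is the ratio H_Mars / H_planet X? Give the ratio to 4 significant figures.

H = RT/g for each body.
H_Mars = 191 × 235 / 3.72 = 12066 m.
H_planet X = 1780 × 312 / 15.7 = 35373 m.
H_Mars/H_planet X = 12066/35373 = 0.34111.

H_Mars/H_planet X ≈ 0.3411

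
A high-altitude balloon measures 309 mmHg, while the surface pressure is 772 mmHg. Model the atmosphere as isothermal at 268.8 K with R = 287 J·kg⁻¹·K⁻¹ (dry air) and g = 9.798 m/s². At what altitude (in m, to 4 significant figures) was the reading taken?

z ≈ 7209 m

Scale height: H = RT/g = 287 × 268.8 / 9.798 = 7873.6 m.
Invert the barometric formula: z = H ln(P₀/P).
P₀/P = 772/309 = 2.4984; ln(2.4984) = 0.91565.
z = 7873.6 × 0.91565 = 7209.5 m.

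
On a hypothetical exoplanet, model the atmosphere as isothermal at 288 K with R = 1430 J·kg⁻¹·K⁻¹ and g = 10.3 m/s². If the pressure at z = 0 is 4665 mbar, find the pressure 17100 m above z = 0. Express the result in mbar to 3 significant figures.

Scale height: H = RT/g = 1430 × 288 / 10.3 = 39984 m.
Barometric formula: P = P₀ exp(−z/H).
z/H = 17100/39984 = 0.42767; exp(−0.42767) = 0.65203.
P = 4665 × 0.65203 = 3041.7 mbar.

P ≈ 3040 mbar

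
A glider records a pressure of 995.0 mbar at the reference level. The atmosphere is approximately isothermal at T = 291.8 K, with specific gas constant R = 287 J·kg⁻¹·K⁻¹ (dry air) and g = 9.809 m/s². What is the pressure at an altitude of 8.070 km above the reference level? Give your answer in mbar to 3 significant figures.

P ≈ 387 mbar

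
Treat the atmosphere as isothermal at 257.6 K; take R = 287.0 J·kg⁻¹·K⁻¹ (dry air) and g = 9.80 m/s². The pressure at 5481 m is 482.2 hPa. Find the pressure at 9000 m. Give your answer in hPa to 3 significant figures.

Scale height: H = RT/g = 287.0 × 257.6 / 9.80 = 7544.0 m.
Between two levels, P₂ = P₁ exp(−Δz/H) with Δz = z₂ − z₁.
Δz = 9000.0 − 5481.0 = 3519.0 m; Δz/H = 3519.0/7544.0 = 0.46646.
P₂ = 482.2 × exp(−0.46646) = 482.2 × 0.62722 = 302.45 hPa.

P ≈ 302 hPa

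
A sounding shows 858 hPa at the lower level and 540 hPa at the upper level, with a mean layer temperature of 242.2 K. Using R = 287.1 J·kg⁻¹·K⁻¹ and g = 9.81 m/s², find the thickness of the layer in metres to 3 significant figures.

Hypsometric equation: Δz = (R T̄/g) ln(P₁/P₂).
R T̄/g = 287.1 × 242.2 / 9.81 = 7088.2 m.
ln(858/540) = ln(1.5889) = 0.46304.
Δz = 7088.2 × 0.46304 = 3282.1 m.

Δz ≈ 3280 m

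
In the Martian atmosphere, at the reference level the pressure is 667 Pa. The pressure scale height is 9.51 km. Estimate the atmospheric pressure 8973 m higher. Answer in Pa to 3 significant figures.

Barometric formula: P = P₀ exp(−z/H).
z/H = 8973.0/9510.0 = 0.94353; exp(−0.94353) = 0.38925.
P = 667 × 0.38925 = 259.63 Pa.

P ≈ 260 Pa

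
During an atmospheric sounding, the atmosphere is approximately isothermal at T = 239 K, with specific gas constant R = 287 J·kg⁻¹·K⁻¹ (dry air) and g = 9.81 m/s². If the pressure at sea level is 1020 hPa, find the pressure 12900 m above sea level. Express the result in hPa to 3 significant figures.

P ≈ 161 hPa

Scale height: H = RT/g = 287 × 239 / 9.81 = 6992.2 m.
Barometric formula: P = P₀ exp(−z/H).
z/H = 12900/6992.2 = 1.8449; exp(−1.8449) = 0.15804.
P = 1020 × 0.15804 = 161.20 hPa.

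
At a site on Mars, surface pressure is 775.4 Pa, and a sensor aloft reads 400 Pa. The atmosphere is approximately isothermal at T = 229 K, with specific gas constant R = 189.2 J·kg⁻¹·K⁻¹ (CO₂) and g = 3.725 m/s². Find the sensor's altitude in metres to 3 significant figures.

Scale height: H = RT/g = 189.2 × 229 / 3.725 = 11631 m.
Invert the barometric formula: z = H ln(P₀/P).
P₀/P = 775.4/400 = 1.9385; ln(1.9385) = 0.66191.
z = 11631 × 0.66191 = 7698.7 m.

z ≈ 7700 m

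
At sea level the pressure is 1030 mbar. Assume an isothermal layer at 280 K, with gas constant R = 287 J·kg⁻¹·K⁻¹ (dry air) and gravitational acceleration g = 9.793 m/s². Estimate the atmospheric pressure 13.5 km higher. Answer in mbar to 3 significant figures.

Scale height: H = RT/g = 287 × 280 / 9.793 = 8205.9 m.
Barometric formula: P = P₀ exp(−z/H).
z/H = 13500/8205.9 = 1.6452; exp(−1.6452) = 0.19297.
P = 1030 × 0.19297 = 198.76 mbar.

P ≈ 199 mbar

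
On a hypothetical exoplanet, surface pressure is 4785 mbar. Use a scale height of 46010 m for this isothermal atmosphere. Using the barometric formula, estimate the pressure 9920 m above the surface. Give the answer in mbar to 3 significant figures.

Barometric formula: P = P₀ exp(−z/H).
z/H = 9920.0/46010 = 0.21561; exp(−0.21561) = 0.80605.
P = 4785 × 0.80605 = 3856.9 mbar.

P ≈ 3860 mbar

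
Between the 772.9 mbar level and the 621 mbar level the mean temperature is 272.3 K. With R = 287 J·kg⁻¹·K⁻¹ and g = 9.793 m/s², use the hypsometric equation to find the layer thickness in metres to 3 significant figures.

Δz ≈ 1750 m

Hypsometric equation: Δz = (R T̄/g) ln(P₁/P₂).
R T̄/g = 287 × 272.3 / 9.793 = 7980.2 m.
ln(772.9/621) = ln(1.2446) = 0.21881.
Δz = 7980.2 × 0.21881 = 1746.1 m.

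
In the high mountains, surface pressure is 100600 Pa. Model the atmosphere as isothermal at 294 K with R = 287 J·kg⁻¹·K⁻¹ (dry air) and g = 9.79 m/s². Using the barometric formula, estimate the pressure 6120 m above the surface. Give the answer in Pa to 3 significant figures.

P ≈ 49500 Pa

Scale height: H = RT/g = 287 × 294 / 9.79 = 8618.8 m.
Barometric formula: P = P₀ exp(−z/H).
z/H = 6120.0/8618.8 = 0.71008; exp(−0.71008) = 0.49160.
P = 100600 × 0.49160 = 49455 Pa.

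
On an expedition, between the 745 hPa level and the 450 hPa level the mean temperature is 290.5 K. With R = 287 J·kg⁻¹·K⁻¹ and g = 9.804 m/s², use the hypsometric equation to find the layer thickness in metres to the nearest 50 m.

Δz ≈ 4300 m

Hypsometric equation: Δz = (R T̄/g) ln(P₁/P₂).
R T̄/g = 287 × 290.5 / 9.804 = 8504.0 m.
ln(745/450) = ln(1.6556) = 0.50416.
Δz = 8504.0 × 0.50416 = 4287.4 m.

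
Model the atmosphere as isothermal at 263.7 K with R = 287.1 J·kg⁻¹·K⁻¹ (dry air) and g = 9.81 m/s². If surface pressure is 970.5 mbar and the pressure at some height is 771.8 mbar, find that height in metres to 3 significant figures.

Scale height: H = RT/g = 287.1 × 263.7 / 9.81 = 7717.5 m.
Invert the barometric formula: z = H ln(P₀/P).
P₀/P = 970.5/771.8 = 1.2575; ln(1.2575) = 0.22913.
z = 7717.5 × 0.22913 = 1768.3 m.

z ≈ 1770 m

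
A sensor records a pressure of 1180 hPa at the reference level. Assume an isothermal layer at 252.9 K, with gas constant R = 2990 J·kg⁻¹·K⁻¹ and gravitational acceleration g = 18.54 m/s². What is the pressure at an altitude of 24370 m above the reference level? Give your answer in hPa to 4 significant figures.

P ≈ 649.2 hPa

Scale height: H = RT/g = 2990 × 252.9 / 18.54 = 40786 m.
Barometric formula: P = P₀ exp(−z/H).
z/H = 24370/40786 = 0.59751; exp(−0.59751) = 0.55018.
P = 1180 × 0.55018 = 649.21 hPa.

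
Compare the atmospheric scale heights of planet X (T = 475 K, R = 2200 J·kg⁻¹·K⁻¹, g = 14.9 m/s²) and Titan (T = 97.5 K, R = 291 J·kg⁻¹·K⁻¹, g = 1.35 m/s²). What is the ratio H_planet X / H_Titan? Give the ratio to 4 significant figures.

H = RT/g for each body.
H_planet X = 2200 × 475 / 14.9 = 70134 m.
H_Titan = 291 × 97.5 / 1.35 = 21017 m.
H_planet X/H_Titan = 70134/21017 = 3.3370.

H_planet X/H_Titan ≈ 3.337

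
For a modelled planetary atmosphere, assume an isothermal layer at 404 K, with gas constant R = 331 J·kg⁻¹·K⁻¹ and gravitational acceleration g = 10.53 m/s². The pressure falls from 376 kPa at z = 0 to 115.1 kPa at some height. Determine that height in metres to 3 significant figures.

z ≈ 15000 m

Scale height: H = RT/g = 331 × 404 / 10.53 = 12699 m.
Invert the barometric formula: z = H ln(P₀/P).
P₀/P = 376/115.1 = 3.2667; ln(3.2667) = 1.1838.
z = 12699 × 1.1838 = 15033 m.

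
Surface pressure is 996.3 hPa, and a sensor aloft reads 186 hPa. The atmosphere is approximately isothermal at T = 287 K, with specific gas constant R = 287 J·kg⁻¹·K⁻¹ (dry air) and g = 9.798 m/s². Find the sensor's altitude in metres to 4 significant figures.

z ≈ 14110 m

Scale height: H = RT/g = 287 × 287 / 9.798 = 8406.7 m.
Invert the barometric formula: z = H ln(P₀/P).
P₀/P = 996.3/186 = 5.3565; ln(5.3565) = 1.6783.
z = 8406.7 × 1.6783 = 14109 m.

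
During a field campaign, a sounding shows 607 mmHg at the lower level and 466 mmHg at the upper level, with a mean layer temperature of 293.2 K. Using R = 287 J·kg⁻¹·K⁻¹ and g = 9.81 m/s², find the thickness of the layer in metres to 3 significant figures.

Δz ≈ 2270 m

Hypsometric equation: Δz = (R T̄/g) ln(P₁/P₂).
R T̄/g = 287 × 293.2 / 9.81 = 8577.8 m.
ln(607/466) = ln(1.3026) = 0.26436.
Δz = 8577.8 × 0.26436 = 2267.6 m.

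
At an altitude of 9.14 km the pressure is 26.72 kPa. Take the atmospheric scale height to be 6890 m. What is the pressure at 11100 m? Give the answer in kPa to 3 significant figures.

P ≈ 20.1 kPa

Between two levels, P₂ = P₁ exp(−Δz/H) with Δz = z₂ − z₁.
Δz = 11100 − 9140.0 = 1960.0 m; Δz/H = 1960.0/6890.0 = 0.28447.
P₂ = 26.72 × exp(−0.28447) = 26.72 × 0.75241 = 20.104 kPa.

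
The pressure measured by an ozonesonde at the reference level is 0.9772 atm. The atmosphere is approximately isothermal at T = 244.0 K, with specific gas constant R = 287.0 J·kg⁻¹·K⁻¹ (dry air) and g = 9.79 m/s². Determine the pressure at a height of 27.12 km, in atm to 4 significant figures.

Scale height: H = RT/g = 287.0 × 244.0 / 9.79 = 7153.0 m.
Barometric formula: P = P₀ exp(−z/H).
z/H = 27120/7153.0 = 3.7914; exp(−3.7914) = 0.022564.
P = 0.9772 × 0.022564 = 0.022050 atm.

P ≈ 0.02205 atm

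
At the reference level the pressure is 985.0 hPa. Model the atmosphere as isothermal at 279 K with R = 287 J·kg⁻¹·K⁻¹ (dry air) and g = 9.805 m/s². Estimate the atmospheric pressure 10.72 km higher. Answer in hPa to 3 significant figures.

P ≈ 265 hPa

Scale height: H = RT/g = 287 × 279 / 9.805 = 8166.5 m.
Barometric formula: P = P₀ exp(−z/H).
z/H = 10720/8166.5 = 1.3127; exp(−1.3127) = 0.26909.
P = 985.0 × 0.26909 = 265.05 hPa.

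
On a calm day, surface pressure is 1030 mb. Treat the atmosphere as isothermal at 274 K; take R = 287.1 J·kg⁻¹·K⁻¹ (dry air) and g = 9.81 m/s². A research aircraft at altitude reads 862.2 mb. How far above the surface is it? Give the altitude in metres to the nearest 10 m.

Scale height: H = RT/g = 287.1 × 274 / 9.81 = 8018.9 m.
Invert the barometric formula: z = H ln(P₀/P).
P₀/P = 1030/862.2 = 1.1946; ln(1.1946) = 0.17781.
z = 8018.9 × 0.17781 = 1425.8 m.

z ≈ 1430 m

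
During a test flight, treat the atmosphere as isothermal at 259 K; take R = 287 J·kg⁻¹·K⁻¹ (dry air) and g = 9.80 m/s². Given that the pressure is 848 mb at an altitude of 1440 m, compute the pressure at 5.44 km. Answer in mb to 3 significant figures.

P ≈ 500 mb

Scale height: H = RT/g = 287 × 259 / 9.80 = 7585.0 m.
Between two levels, P₂ = P₁ exp(−Δz/H) with Δz = z₂ − z₁.
Δz = 5440.0 − 1440.0 = 4000.0 m; Δz/H = 4000.0/7585.0 = 0.52736.
P₂ = 848 × exp(−0.52736) = 848 × 0.59016 = 500.46 mb.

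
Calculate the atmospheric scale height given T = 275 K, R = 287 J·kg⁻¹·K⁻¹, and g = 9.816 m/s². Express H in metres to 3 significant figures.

H ≈ 8040 m

The scale height of an isothermal atmosphere is H = RT/g.
H = 287 × 275 / 9.816 = 78925/9.816 = 8040.4 m.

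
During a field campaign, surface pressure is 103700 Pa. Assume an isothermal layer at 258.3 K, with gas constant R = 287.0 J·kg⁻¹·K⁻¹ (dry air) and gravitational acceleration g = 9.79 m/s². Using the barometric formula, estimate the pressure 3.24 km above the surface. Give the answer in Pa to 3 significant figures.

Scale height: H = RT/g = 287.0 × 258.3 / 9.79 = 7572.2 m.
Barometric formula: P = P₀ exp(−z/H).
z/H = 3240.0/7572.2 = 0.42788; exp(−0.42788) = 0.65189.
P = 103700 × 0.65189 = 67601 Pa.

P ≈ 67600 Pa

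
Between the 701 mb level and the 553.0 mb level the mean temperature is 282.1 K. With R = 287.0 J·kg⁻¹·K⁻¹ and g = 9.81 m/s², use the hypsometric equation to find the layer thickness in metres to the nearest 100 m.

Hypsometric equation: Δz = (R T̄/g) ln(P₁/P₂).
R T̄/g = 287.0 × 282.1 / 9.81 = 8253.1 m.
ln(701/553.0) = ln(1.2676) = 0.23713.
Δz = 8253.1 × 0.23713 = 1957.1 m.

Δz ≈ 2000 m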